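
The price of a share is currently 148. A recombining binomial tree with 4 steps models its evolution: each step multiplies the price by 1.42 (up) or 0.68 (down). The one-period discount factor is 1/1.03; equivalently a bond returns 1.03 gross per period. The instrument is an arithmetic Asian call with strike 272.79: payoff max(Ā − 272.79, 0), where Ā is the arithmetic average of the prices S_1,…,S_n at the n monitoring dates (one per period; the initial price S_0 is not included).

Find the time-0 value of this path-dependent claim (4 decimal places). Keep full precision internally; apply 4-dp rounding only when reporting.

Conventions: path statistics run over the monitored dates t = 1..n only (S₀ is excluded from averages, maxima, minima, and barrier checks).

price = 6.5258

Risk-neutral up-probability p* = (R−d)/(u−d) = (1.03−0.68)/(1.42−0.68) = 0.4730; the claim prices as the p*-weighted sum of path payoffs discounted by R^4.
Enumerate all 2^4 = 16 price paths (U = up ×1.42, D = down ×0.68); each path with k up-moves has probability p*^k·(1−p*)^(4−k).
DDDD: Ā=61.8139, payoff=0.0000, prob=0.077149
UDDD: Ā=129.0820, payoff=0.0000, prob=0.069236
DUDD: Ā=101.7020, payoff=0.0000, prob=0.069236
UUDD: Ā=212.3776, payoff=0.0000, prob=0.062135
DDUD: Ā=83.0836, payoff=0.0000, prob=0.069236
UDUD: Ā=173.4980, payoff=0.0000, prob=0.062135
DUUD: Ā=146.1180, payoff=0.0000, prob=0.062135
UUUD: Ā=305.1288, payoff=32.3388, prob=0.055762
DDDU: Ā=70.4230, payoff=0.0000, prob=0.069236
UDDU: Ā=147.0599, payoff=0.0000, prob=0.062135
DUDU: Ā=119.6799, payoff=0.0000, prob=0.062135
UUDU: Ā=249.9198, payoff=0.0000, prob=0.055762
DDUU: Ā=101.0615, payoff=0.0000, prob=0.062135
UDUU: Ā=211.0402, payoff=0.0000, prob=0.055762
DUUU: Ā=183.6602, payoff=0.0000, prob=0.055762
UUUU: Ā=383.5256, payoff=110.7356, prob=0.050043
Price = Σ prob·payoff / R^4 = 7.344857 / 1.125509 = 6.5258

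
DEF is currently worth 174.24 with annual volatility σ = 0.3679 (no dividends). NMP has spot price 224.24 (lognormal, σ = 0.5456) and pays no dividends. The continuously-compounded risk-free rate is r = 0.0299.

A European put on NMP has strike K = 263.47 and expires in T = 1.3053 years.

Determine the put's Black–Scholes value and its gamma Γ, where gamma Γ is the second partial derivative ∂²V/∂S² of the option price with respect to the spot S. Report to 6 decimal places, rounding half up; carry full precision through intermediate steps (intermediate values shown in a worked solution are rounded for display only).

price = 74.094546
Γ = 0.002835

σ√T = 0.5456·√1.3053 = 0.623347
d₁ = (ln(S/K) + (r+σ²/2)T) / (σ√T) = (ln(224.24/263.47) + (0.0299+0.5456²/2)·1.3053) / 0.623347 = (-0.161223 + 0.233309) / 0.623347 = 0.115644
d₂ = d₁ − σ√T = 0.115644 − 0.623347 = -0.507702
e^{−rT} = 0.961723
N(−d₁) = 0.453967,  N(−d₂) = 0.694169
Put price V = K·e^{−rT}·N(−d₂) − S·N(−d₁) = 175.892181 − 101.797635 = 74.094546
φ(d₁) = (1/√(2π))·e^{−d₁²/2} = 0.396284
Γ = φ(d₁) / (S·σ·√T) = 0.002835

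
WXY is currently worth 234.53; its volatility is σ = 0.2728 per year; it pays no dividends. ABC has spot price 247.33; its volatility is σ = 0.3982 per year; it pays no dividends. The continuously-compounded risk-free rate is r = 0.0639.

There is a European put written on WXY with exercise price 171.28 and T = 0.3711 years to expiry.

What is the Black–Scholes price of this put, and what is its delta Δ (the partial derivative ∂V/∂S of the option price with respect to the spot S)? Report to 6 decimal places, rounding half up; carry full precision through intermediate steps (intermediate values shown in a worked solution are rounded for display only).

price = 0.254410
Δ = -0.017132

σ√T = 0.2728·√0.3711 = 0.166184
d₁ = (ln(S/K) + (r+σ²/2)T) / (σ√T) = (ln(234.53/171.28) + (0.0639+0.2728²/2)·0.3711) / 0.166184 = (0.314284 + 0.037522) / 0.166184 = 2.116962
d₂ = d₁ − σ√T = 2.116962 − 0.166184 = 1.950778
e^{−rT} = 0.976566
N(−d₁) = 0.017132,  N(−d₂) = 0.025542
Put price V = K·e^{−rT}·N(−d₂) − S·N(−d₁) = 4.272268 − 4.017857 = 0.254410
Δ = −N(−d₁) = -0.017132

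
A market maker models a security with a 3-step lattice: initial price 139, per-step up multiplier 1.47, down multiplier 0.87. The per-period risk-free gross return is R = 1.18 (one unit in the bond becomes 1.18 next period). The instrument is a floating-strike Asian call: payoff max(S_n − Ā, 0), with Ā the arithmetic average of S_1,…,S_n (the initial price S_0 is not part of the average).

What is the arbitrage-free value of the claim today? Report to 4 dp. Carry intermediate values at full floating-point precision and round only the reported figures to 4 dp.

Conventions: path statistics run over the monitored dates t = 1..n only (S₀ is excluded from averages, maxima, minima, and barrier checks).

price = 22.8942

With p* = (R−d)/(u−d) = 0.5167, sum probability × payoff across the paths and divide by R^3.
Enumerate all 2^3 = 8 price paths (U = up ×1.47, D = down ×0.87); each path with k up-moves has probability p*^k·(1−p*)^(3−k).
DDD: Ā=105.8903, payoff=0.0000, prob=0.112912
UDD: Ā=178.9182, payoff=0.0000, prob=0.120699
DUD: Ā=151.1182, payoff=3.5392, prob=0.120699
UUD: Ā=255.3376, payoff=5.9801, prob=0.129023
DDU: Ā=126.9322, payoff=27.7252, prob=0.120699
UDU: Ā=214.4716, payoff=46.8461, prob=0.129023
DUU: Ā=186.6716, payoff=74.6461, prob=0.129023
UUU: Ā=315.4106, payoff=126.1261, prob=0.137921
Price = Σ prob·payoff / R^3 = 37.615925 / 1.643032 = 22.8942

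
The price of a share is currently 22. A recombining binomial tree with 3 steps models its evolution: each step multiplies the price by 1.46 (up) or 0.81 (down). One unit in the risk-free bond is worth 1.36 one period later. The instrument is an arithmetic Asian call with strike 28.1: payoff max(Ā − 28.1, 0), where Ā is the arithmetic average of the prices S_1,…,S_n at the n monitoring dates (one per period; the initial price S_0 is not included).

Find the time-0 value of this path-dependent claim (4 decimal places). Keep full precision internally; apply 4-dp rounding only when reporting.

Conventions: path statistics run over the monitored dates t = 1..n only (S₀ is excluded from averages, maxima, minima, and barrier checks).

price = 5.7222

Set p* = 0.8462 (from d < R < u); the path-dependent value is the discounted p*-expectation over all price paths.
Enumerate all 2^3 = 8 price paths (U = up ×1.46, D = down ×0.81); each path with k up-moves has probability p*^k·(1−p*)^(3−k).
DDD: Ā=14.6486, payoff=0.0000, prob=0.003641
UDD: Ā=26.4037, payoff=0.0000, prob=0.020027
DUD: Ā=21.6370, payoff=0.0000, prob=0.020027
UUD: Ā=39.0001, payoff=10.9001, prob=0.110150
DDU: Ā=17.7760, payoff=0.0000, prob=0.020027
UDU: Ā=32.0408, payoff=3.9408, prob=0.110150
DUU: Ā=27.2741, payoff=0.0000, prob=0.110150
UUU: Ā=49.1607, payoff=21.0607, prob=0.605826
Price = Σ prob·payoff / R^3 = 14.393866 / 2.515456 = 5.7222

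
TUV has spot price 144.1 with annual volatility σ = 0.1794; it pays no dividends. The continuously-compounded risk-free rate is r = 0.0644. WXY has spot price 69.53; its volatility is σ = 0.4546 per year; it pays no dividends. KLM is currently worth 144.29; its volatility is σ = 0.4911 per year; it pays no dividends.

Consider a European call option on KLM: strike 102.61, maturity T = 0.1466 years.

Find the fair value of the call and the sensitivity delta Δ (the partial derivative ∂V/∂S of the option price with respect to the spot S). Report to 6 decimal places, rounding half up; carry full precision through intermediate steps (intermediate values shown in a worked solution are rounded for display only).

σ√T = 0.4911·√0.1466 = 0.188034
d₁ = (ln(S/K) + (r+σ²/2)T) / (σ√T) = (ln(144.29/102.61) + (0.0644+0.4911²/2)·0.1466) / 0.188034 = (0.340890 + 0.027119) / 0.188034 = 1.957140
d₂ = d₁ − σ√T = 1.957140 − 0.188034 = 1.769105
e^{−rT} = 0.990603
N(d₁) = 0.974834,  N(d₂) = 0.961562
Call price V = S·N(d₁) − K·e^{−rT}·N(d₂) = 140.658866 − 97.738737 = 42.920129
Δ = N(d₁) = 0.974834

price = 42.920129
Δ = 0.974834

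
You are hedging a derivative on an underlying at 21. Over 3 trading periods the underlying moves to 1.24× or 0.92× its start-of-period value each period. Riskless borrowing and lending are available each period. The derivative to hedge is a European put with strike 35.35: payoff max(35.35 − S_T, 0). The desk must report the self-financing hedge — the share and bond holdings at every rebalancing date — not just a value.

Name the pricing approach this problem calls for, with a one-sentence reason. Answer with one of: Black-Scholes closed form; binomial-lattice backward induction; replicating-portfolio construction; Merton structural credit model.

Key observation: the mandate to exhibit the hedge at every date and state singles out the replicating-portfolio construction on the 3-period tree with factors 1.24 and 0.92 from 21.

framework: replicating-portfolio construction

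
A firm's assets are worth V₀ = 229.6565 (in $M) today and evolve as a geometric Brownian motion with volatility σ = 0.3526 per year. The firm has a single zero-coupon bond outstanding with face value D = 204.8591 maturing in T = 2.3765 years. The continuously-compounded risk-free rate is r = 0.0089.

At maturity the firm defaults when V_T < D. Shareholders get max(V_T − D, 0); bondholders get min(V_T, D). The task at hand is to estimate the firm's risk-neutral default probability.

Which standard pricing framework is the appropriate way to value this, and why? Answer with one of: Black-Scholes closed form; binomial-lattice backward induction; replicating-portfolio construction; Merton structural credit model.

Key observation: the data describe a firm's assets (V₀ = 229.6565, GBM) and a single zero-coupon debt of face 204.8591, so credit quantities follow from equity-as-call in the structural model.

framework: Merton structural credit model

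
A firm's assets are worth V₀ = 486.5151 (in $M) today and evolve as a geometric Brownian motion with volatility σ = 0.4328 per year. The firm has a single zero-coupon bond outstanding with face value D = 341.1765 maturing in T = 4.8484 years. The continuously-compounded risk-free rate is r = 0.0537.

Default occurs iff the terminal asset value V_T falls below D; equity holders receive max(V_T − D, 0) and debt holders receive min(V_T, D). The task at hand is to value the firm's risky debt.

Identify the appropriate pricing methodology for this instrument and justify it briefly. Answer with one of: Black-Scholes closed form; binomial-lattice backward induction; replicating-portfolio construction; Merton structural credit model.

framework: Merton structural credit model

Key observation: the asked-for credit quantity lives on the firm's capital structure — asset value, asset volatility, debt face 341.1765 — which is the structural model's domain.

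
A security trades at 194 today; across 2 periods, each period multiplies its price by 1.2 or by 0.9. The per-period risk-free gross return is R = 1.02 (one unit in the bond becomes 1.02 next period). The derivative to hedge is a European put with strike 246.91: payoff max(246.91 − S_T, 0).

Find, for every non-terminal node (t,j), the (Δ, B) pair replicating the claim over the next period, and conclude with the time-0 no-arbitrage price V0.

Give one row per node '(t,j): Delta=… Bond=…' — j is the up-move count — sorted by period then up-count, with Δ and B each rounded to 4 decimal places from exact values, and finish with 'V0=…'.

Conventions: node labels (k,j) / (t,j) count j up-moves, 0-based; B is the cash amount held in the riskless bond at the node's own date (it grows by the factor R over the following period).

(0,0): Delta=-0.7813 Bond=199.8943
(1,0): Delta=-1.0000 Bond=242.0686
(1,1): Delta=-0.5354 Bond=146.6275
V0=48.3126

Since d<R<u, set p* = (R−d)/(u−d) = 0.4000; price each node as the discounted p*-expectation of its children.
Expiry values: V(2,0)=89.7700, V(2,1)=37.3900, V(2,2)=0.0000
(1,0): S=174.6000. Δ = (V_up−V_dn)/(S_up−S_dn) = (37.3900−89.7700)/(209.5200−157.1400) = -1.0000. V = [p*·37.3900 + (1−p*)·89.7700]/1.02 = 67.4686. B = V − Δ·S = 242.0686.
(1,1): S=232.8000. Δ = (V_up−V_dn)/(S_up−S_dn) = (0.0000−37.3900)/(279.3600−209.5200) = -0.5354. V = [p*·0.0000 + (1−p*)·37.3900]/1.02 = 21.9941. B = V − Δ·S = 146.6275.
(0,0): S=194.0000. Δ = (V_up−V_dn)/(S_up−S_dn) = (21.9941−67.4686)/(232.8000−174.6000) = -0.7813. V = [p*·21.9941 + (1−p*)·67.4686]/1.02 = 48.3126. B = V − Δ·S = 199.8943.
As a check, the time-0 holding Δ(0,0)·S0 + B(0,0) comes to 48.3126 — exactly V0.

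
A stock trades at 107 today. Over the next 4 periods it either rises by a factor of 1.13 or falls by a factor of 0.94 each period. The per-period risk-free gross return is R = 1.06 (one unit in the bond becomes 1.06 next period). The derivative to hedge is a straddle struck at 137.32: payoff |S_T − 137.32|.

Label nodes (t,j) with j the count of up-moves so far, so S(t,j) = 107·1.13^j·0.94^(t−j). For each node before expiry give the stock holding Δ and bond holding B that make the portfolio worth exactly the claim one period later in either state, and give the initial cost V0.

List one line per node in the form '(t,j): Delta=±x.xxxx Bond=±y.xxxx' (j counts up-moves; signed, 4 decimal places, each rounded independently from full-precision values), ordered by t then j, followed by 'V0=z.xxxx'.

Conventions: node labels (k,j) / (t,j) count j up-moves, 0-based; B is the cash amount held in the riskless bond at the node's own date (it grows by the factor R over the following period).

(0,0): Delta=-0.1053 Bond=26.9898
(1,0): Delta=-0.7100 Bond=89.4261
(1,1): Delta=0.1881 Bond=-6.8673
(2,0): Delta=-1.0000 Bond=122.2143
(2,1): Delta=-0.5692 Bond=78.7952
(2,2): Delta=0.5556 Bond=-57.4895
(3,0): Delta=-1.0000 Bond=129.5472
(3,1): Delta=-1.0000 Bond=129.5472
(3,2): Delta=-0.3602 Bond=56.6754
(3,3): Delta=1.0000 Bond=-129.5472
V0=15.7238

Risk-neutral probability p* = (R−d)/(u−d) = (1.06−0.94)/(1.13−0.94) = 0.6316.
Expiry values: V(4,0)=53.7799, V(4,1)=36.8941, V(4,2)=16.5952, V(4,3)=7.8066, V(4,4)=37.1407
(3,0): S=88.8725. Δ = (V_up−V_dn)/(S_up−S_dn) = (36.8941−53.7799)/(100.4259−83.5401) = -1.0000. V = [p*·36.8941 + (1−p*)·53.7799]/1.06 = 40.6747. B = V − Δ·S = 129.5472.
(3,1): S=106.8361. Δ = (V_up−V_dn)/(S_up−S_dn) = (16.5952−36.8941)/(120.7248−100.4259) = -1.0000. V = [p*·16.5952 + (1−p*)·36.8941]/1.06 = 22.7111. B = V − Δ·S = 129.5472.
(3,2): S=128.4306. Δ = (V_up−V_dn)/(S_up−S_dn) = (7.8066−16.5952)/(145.1266−120.7248) = -0.3602. V = [p*·7.8066 + (1−p*)·16.5952]/1.06 = 10.4193. B = V − Δ·S = 56.6754.
(3,3): S=154.3900. Δ = (V_up−V_dn)/(S_up−S_dn) = (37.1407−7.8066)/(174.4607−145.1266) = 1.0000. V = [p*·37.1407 + (1−p*)·7.8066]/1.06 = 24.8428. B = V − Δ·S = -129.5472.
(2,0): S=94.5452. Δ = (V_up−V_dn)/(S_up−S_dn) = (22.7111−40.6747)/(106.8361−88.8725) = -1.0000. V = [p*·22.7111 + (1−p*)·40.6747]/1.06 = 27.6691. B = V − Δ·S = 122.2143.
(2,1): S=113.6554. Δ = (V_up−V_dn)/(S_up−S_dn) = (10.4193−22.7111)/(128.4306−106.8361) = -0.5692. V = [p*·10.4193 + (1−p*)·22.7111]/1.06 = 14.1018. B = V − Δ·S = 78.7952.
(2,2): S=136.6283. Δ = (V_up−V_dn)/(S_up−S_dn) = (24.8428−10.4193)/(154.3900−128.4306) = 0.5556. V = [p*·24.8428 + (1−p*)·10.4193]/1.06 = 18.4235. B = V − Δ·S = -57.4895.
(1,0): S=100.5800. Δ = (V_up−V_dn)/(S_up−S_dn) = (14.1018−27.6691)/(113.6554−94.5452) = -0.7100. V = [p*·14.1018 + (1−p*)·27.6691]/1.06 = 18.0191. B = V − Δ·S = 89.4261.
(1,1): S=120.9100. Δ = (V_up−V_dn)/(S_up−S_dn) = (18.4235−14.1018)/(136.6283−113.6554) = 0.1881. V = [p*·18.4235 + (1−p*)·14.1018]/1.06 = 15.8786. B = V − Δ·S = -6.8673.
(0,0): S=107.0000. Δ = (V_up−V_dn)/(S_up−S_dn) = (15.8786−18.0191)/(120.9100−100.5800) = -0.1053. V = [p*·15.8786 + (1−p*)·18.0191]/1.06 = 15.7238. B = V − Δ·S = 26.9898.
Verification: the root portfolio costs Δ(0,0)·S0 + B(0,0) = 15.7238, matching V0.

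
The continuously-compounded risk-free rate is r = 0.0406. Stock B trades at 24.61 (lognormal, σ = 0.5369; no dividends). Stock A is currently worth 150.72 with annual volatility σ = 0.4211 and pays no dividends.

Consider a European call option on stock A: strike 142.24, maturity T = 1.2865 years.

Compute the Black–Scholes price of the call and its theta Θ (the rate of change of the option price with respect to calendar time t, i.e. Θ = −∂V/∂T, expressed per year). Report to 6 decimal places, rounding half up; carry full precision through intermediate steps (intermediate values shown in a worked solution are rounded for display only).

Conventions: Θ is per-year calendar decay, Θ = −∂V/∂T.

price = 35.523800
Θ = -12.719876

σ√T = 0.4211·√1.2865 = 0.477628
d₁ = (ln(S/K) + (r+σ²/2)T) / (σ√T) = (ln(150.72/142.24) + (0.0406+0.4211²/2)·1.2865) / 0.477628 = (0.057908 + 0.166296) / 0.477628 = 0.469412
d₂ = d₁ − σ√T = 0.469412 − 0.477628 = -0.008217
e^{−rT} = 0.949109
N(d₁) = 0.680612,  N(d₂) = 0.496722
Call price V = S·N(d₁) − K·e^{−rT}·N(d₂) = 102.581890 − 67.058089 = 35.523800
φ(d₁) = (1/√(2π))·e^{−d₁²/2} = 0.357324
Θ = −S·φ(d₁)·σ/(2√T) − r·K·e^{−rT}·N(d₂) = −9.997317 − 2.722558 = -12.719876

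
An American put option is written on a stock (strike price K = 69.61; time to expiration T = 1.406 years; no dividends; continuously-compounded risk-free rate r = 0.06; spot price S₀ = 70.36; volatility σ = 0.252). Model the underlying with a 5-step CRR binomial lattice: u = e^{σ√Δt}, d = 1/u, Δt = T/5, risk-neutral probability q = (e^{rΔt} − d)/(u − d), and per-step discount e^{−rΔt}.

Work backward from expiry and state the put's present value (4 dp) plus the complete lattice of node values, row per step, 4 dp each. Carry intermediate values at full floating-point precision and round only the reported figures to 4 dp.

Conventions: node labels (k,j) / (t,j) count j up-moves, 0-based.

price = 6.0606
tree:
6.0606
9.9640 2.7952
15.7514 5.1540 0.7940
22.4884 9.2164 1.7186 0.0000
28.3827 15.7514 3.7198 0.0000 0.0000
33.5398 22.4884 8.0512 0.0000 0.0000 0.0000

params: Δt=0.28120 u=1.14297 d=0.87491 q=0.53012 e^(-rΔt)=0.98327
t_5 payoffs: 33.5398 22.4884 8.0512 0.0000 0.0000 0.0000
k=4: node(4,0) S=41.2273 payoff=28.3827 vs cont=27.2181 → 28.3827 [stop]  node(4,1) S=53.8586 payoff=15.7514 vs cont=14.5868 → 15.7514 [stop]  node(4,2) S=70.3600 payoff=0.0000 vs cont=3.7198 → 3.7198 [wait]  node(4,3) S=91.9171 payoff=0.0000 vs cont=0.0000 → 0.0000 [wait]  node(4,4) S=120.0790 payoff=0.0000 vs cont=0.0000 → 0.0000 [wait]
k=3: node(3,0) S=47.1216 payoff=22.4884 vs cont=21.3238 → 22.4884 [stop]  node(3,1) S=61.5588 payoff=8.0512 vs cont=9.2164 → 9.2164 [wait]  node(3,2) S=80.4195 payoff=0.0000 vs cont=1.7186 → 1.7186 [wait]  node(3,3) S=105.0587 payoff=0.0000 vs cont=0.0000 → 0.0000 [wait]
k=2: node(2,0) S=53.8586 payoff=15.7514 vs cont=15.1942 → 15.7514 [stop]  node(2,1) S=70.3600 payoff=0.0000 vs cont=5.1540 → 5.1540 [wait]  node(2,2) S=91.9171 payoff=0.0000 vs cont=0.7940 → 0.7940 [wait]
k=1: node(1,0) S=61.5588 payoff=8.0512 vs cont=9.9640 → 9.9640 [wait]  node(1,1) S=80.4195 payoff=0.0000 vs cont=2.7952 → 2.7952 [wait]
k=0: node(0,0) S=70.3600 payoff=0.0000 vs cont=6.0606 → 6.0606 [wait]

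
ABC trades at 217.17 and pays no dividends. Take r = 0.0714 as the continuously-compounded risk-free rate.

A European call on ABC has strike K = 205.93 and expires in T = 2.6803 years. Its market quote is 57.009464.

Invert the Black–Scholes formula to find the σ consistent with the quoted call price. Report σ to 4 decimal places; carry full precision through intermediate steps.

At σ = 0.2174 the Black–Scholes value reproduces the quote:
σ√T = 0.2174·√2.6803 = 0.355919
d₁ = (ln(S/K) + (r+σ²/2)T) / (σ√T) = (ln(217.17/205.93) + (0.0714+0.2174²/2)·2.6803) / 0.355919 = (0.053144 + 0.254713) / 0.355919 = 0.864963
d₂ = d₁ − σ√T = 0.864963 − 0.355919 = 0.509044
e^{−rT} = 0.825824
N(d₁) = 0.806470,  N(d₂) = 0.694639
V = S·N(d₁) − K·e^{−rT}·N(d₂) = 175.141179 − 118.131715 = 57.009464 (equal to the quote); since ∂V/∂σ > 0 for all σ, the implied volatility is unique

sigma = 0.2174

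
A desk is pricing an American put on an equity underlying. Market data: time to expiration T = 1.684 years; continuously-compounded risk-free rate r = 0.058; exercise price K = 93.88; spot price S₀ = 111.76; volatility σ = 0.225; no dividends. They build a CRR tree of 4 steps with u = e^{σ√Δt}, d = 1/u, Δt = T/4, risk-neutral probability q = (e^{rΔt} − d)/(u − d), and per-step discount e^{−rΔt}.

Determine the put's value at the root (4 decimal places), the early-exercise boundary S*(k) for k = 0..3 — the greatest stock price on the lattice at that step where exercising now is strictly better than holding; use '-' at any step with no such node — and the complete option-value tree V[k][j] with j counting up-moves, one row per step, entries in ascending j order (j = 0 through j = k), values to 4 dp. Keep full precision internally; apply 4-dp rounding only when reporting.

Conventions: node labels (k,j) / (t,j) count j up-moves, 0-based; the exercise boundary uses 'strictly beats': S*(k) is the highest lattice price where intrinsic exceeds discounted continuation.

Δt=0.42100  u=1.15718  d=0.86417  q=0.54793  discount=0.97588
step 4 (expiry): payoffs max(K−S,0) = 31.5531 10.4195 0.0000 0.0000 0.0000
step 3: (k=3,j=0): S=72.1237, K−S=21.7563, hold=19.4917 ⇒ V=21.7563 exercise | (k=3,j=1): S=96.5792, K−S=0.0000, hold=4.5968 ⇒ V=4.5968 continue | (k=3,j=2): S=129.3270, K−S=0.0000, hold=0.0000 ⇒ V=0.0000 continue | (k=3,j=3): S=173.1787, K−S=0.0000, hold=0.0000 ⇒ V=0.0000 continue  boundary S*=72.1237
step 2: (k=2,j=0): S=83.4605, K−S=10.4195, hold=12.0561 ⇒ V=12.0561 continue | (k=2,j=1): S=111.7600, K−S=0.0000, hold=2.0280 ⇒ V=2.0280 continue | (k=2,j=2): S=149.6552, K−S=0.0000, hold=0.0000 ⇒ V=0.0000 continue  boundary S*=-
step 1: (k=1,j=0): S=96.5792, K−S=0.0000, hold=6.4032 ⇒ V=6.4032 continue | (k=1,j=1): S=129.3270, K−S=0.0000, hold=0.8947 ⇒ V=0.8947 continue  boundary S*=-
step 0: (k=0,j=0): S=111.7600, K−S=0.0000, hold=3.3033 ⇒ V=3.3033 continue  boundary S*=-

price = 3.3033
boundary = - - - 72.1237
tree:
3.3033
6.4032 0.8947
12.0561 2.0280 0.0000
21.7563 4.5968 0.0000 0.0000
31.5531 10.4195 0.0000 0.0000 0.0000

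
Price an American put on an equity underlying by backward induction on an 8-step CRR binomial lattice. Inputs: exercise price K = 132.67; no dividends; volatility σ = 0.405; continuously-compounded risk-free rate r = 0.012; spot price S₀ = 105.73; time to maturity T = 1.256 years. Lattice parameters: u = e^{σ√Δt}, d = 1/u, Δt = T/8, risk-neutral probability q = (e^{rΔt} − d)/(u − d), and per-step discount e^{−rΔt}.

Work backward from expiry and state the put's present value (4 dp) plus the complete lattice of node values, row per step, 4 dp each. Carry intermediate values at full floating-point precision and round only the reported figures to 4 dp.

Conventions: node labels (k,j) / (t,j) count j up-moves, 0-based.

Δt=0.15700  u=1.17407  d=0.85174  q=0.46582  discount=0.99812
step 8 (expiry): payoffs max(K−S,0) = 103.3844 92.3017 77.0250 55.9670 26.9400 0.0000 0.0000 0.0000 0.0000
k=7: (k=7,j=0): S=34.3833, K−S=98.2867, hold=98.0370 ⇒ V=98.2867 exercise | (k=7,j=1): S=47.3951, K−S=85.2749, hold=85.0252 ⇒ V=85.2749 exercise | (k=7,j=2): S=65.3310, K−S=67.3390, hold=67.0893 ⇒ V=67.3390 exercise | (k=7,j=3): S=90.0545, K−S=42.6155, hold=42.3658 ⇒ V=42.6155 exercise | (k=7,j=4): S=124.1341, K−S=8.5359, hold=14.3638 ⇒ V=14.3638 continue | (k=7,j=5): S=171.1107, K−S=0.0000, hold=0.0000 ⇒ V=0.0000 continue | (k=7,j=6): S=235.8649, K−S=0.0000, hold=0.0000 ⇒ V=0.0000 continue | (k=7,j=7): S=325.1242, K−S=0.0000, hold=0.0000 ⇒ V=0.0000 continue
k=6: (k=6,j=0): S=40.3683, K−S=92.3017, hold=92.0520 ⇒ V=92.3017 exercise | (k=6,j=1): S=55.6450, K−S=77.0250, hold=76.7753 ⇒ V=77.0250 exercise | (k=6,j=2): S=76.7030, K−S=55.9670, hold=55.7173 ⇒ V=55.9670 exercise | (k=6,j=3): S=105.7300, K−S=26.9400, hold=29.3999 ⇒ V=29.3999 continue | (k=6,j=4): S=145.7418, K−S=0.0000, hold=7.6584 ⇒ V=7.6584 continue | (k=6,j=5): S=200.8955, K−S=0.0000, hold=0.0000 ⇒ V=0.0000 continue | (k=6,j=6): S=276.9212, K−S=0.0000, hold=0.0000 ⇒ V=0.0000 continue
k=5: (k=5,j=0): S=47.3951, K−S=85.2749, hold=85.0252 ⇒ V=85.2749 exercise | (k=5,j=1): S=65.3310, K−S=67.3390, hold=67.0893 ⇒ V=67.3390 exercise | (k=5,j=2): S=90.0545, K−S=42.6155, hold=43.5095 ⇒ V=43.5095 continue | (k=5,j=3): S=124.1341, K−S=8.5359, hold=19.2361 ⇒ V=19.2361 continue | (k=5,j=4): S=171.1107, K−S=0.0000, hold=4.0833 ⇒ V=4.0833 continue | (k=5,j=5): S=235.8649, K−S=0.0000, hold=0.0000 ⇒ V=0.0000 continue
k=4: (k=4,j=0): S=55.6450, K−S=77.0250, hold=76.7753 ⇒ V=77.0250 exercise | (k=4,j=1): S=76.7030, K−S=55.9670, hold=56.1330 ⇒ V=56.1330 continue | (k=4,j=2): S=105.7300, K−S=26.9400, hold=32.1419 ⇒ V=32.1419 continue | (k=4,j=3): S=145.7418, K−S=0.0000, hold=12.1547 ⇒ V=12.1547 continue | (k=4,j=4): S=200.8955, K−S=0.0000, hold=2.1771 ⇒ V=2.1771 continue
k=3: (k=3,j=0): S=65.3310, K−S=67.3390, hold=67.1665 ⇒ V=67.3390 exercise | (k=3,j=1): S=90.0545, K−S=42.6155, hold=44.8729 ⇒ V=44.8729 continue | (k=3,j=2): S=124.1341, K−S=8.5359, hold=22.7885 ⇒ V=22.7885 continue | (k=3,j=3): S=171.1107, K−S=0.0000, hold=7.4928 ⇒ V=7.4928 continue
k=2: (k=2,j=0): S=76.7030, K−S=55.9670, hold=56.7668 ⇒ V=56.7668 continue | (k=2,j=1): S=105.7300, K−S=26.9400, hold=34.5205 ⇒ V=34.5205 continue | (k=2,j=2): S=145.7418, K−S=0.0000, hold=15.6341 ⇒ V=15.6341 continue
k=1: (k=1,j=0): S=90.0545, K−S=42.6155, hold=46.3168 ⇒ V=46.3168 continue | (k=1,j=1): S=124.1341, K−S=8.5359, hold=25.6744 ⇒ V=25.6744 continue
k=0: (k=0,j=0): S=105.7300, K−S=26.9400, hold=36.6321 ⇒ V=36.6321 continue

price = 36.6321
tree:
36.6321
46.3168 25.6744
56.7668 34.5205 15.6341
67.3390 44.8729 22.7885 7.4928
77.0250 56.1330 32.1419 12.1547 2.1771
85.2749 67.3390 43.5095 19.2361 4.0833 0.0000
92.3017 77.0250 55.9670 29.3999 7.6584 0.0000 0.0000
98.2867 85.2749 67.3390 42.6155 14.3638 0.0000 0.0000 0.0000
103.3844 92.3017 77.0250 55.9670 26.9400 0.0000 0.0000 0.0000 0.0000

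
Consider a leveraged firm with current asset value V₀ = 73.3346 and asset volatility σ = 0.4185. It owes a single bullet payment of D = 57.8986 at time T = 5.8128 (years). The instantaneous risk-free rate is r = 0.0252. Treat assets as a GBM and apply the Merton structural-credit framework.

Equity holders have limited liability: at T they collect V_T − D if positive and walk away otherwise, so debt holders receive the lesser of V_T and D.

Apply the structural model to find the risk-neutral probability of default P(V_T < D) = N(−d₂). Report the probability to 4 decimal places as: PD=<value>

PD=0.5498

Apply the equity-as-call identities (strike 57.8986, horizon 5.8128 years):
d₁ = [ln(V₀/D) + (r + σ²/2)T] / (σ√T)
   = [ln(73.3346/57.8986) + (0.0252 + 0.5·0.4185²)·5.8128] / (0.4185·√5.8128)
   = [0.236339 + 0.655516] / 1.008993 = 0.883906
d₂ = d₁ − σ√T = 0.883906 − 1.008993 = -0.125087
risk-neutral PD = N(−d₂) = N(0.125087) = 0.549773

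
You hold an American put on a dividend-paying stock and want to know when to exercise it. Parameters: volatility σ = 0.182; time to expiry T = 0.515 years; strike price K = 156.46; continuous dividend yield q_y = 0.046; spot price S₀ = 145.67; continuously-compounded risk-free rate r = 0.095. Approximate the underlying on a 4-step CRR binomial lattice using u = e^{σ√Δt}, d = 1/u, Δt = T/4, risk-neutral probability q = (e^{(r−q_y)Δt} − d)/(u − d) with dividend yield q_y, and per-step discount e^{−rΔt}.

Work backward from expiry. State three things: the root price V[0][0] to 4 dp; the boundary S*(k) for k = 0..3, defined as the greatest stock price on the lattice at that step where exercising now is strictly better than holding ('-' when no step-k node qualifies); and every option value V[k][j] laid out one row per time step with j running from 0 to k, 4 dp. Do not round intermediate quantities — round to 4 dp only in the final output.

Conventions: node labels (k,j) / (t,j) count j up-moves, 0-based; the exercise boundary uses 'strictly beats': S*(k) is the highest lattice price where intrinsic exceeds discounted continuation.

Δt=0.12875  u=1.06748  d=0.93678  q=0.53210  discount=0.98784
step 4 (expiry): payoffs max(K−S,0) = 44.2778 28.6258 10.7900 0.0000 0.0000
step 3: (k=3,j=0): S=119.7528, K−S=36.7072, hold=35.5123 ⇒ V=36.7072 exercise | (k=3,j=1): S=136.4610, K−S=19.9990, hold=18.9027 ⇒ V=19.9990 exercise | (k=3,j=2): S=155.5004, K−S=0.9596, hold=4.9873 ⇒ V=4.9873 continue | (k=3,j=3): S=177.1963, K−S=0.0000, hold=0.0000 ⇒ V=0.0000 continue  boundary S*=136.4610
step 2: (k=2,j=0): S=127.8342, K−S=28.6258, hold=27.4786 ⇒ V=28.6258 exercise | (k=2,j=1): S=145.6700, K−S=10.7900, hold=11.8652 ⇒ V=11.8652 continue | (k=2,j=2): S=165.9943, K−S=0.0000, hold=2.3052 ⇒ V=2.3052 continue  boundary S*=127.8342
step 1: (k=1,j=0): S=136.4610, K−S=19.9990, hold=19.4679 ⇒ V=19.9990 exercise | (k=1,j=1): S=155.5004, K−S=0.9596, hold=6.6959 ⇒ V=6.6959 continue  boundary S*=136.4610
step 0: (k=0,j=0): S=145.6700, K−S=10.7900, hold=12.7633 ⇒ V=12.7633 continue  boundary S*=-

price = 12.7633
boundary = - 136.4610 127.8342 136.4610
tree:
12.7633
19.9990 6.6959
28.6258 11.8652 2.3052
36.7072 19.9990 4.9873 0.0000
44.2778 28.6258 10.7900 0.0000 0.0000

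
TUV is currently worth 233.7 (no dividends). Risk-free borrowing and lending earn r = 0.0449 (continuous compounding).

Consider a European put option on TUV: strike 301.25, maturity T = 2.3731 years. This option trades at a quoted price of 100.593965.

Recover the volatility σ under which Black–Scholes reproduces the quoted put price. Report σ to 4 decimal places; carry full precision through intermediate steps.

At σ = 0.5363 the Black–Scholes value reproduces the quote:
σ√T = 0.5363·√2.3731 = 0.826163
d₁ = (ln(S/K) + (r+σ²/2)T) / (σ√T) = (ln(233.7/301.25) + (0.0449+0.5363²/2)·2.3731) / 0.826163 = (-0.253902 + 0.447825) / 0.826163 = 0.234727
d₂ = d₁ − σ√T = 0.234727 − 0.826163 = -0.591436
e^{−rT} = 0.898928
N(−d₁) = 0.407210,  N(−d₂) = 0.722886
V = K·e^{−rT}·N(−d₂) − S·N(−d₁) = 195.759024 − 95.165059 = 100.593965 (equal to the quote); since ∂V/∂σ > 0 for all σ, the implied volatility is unique

sigma = 0.5363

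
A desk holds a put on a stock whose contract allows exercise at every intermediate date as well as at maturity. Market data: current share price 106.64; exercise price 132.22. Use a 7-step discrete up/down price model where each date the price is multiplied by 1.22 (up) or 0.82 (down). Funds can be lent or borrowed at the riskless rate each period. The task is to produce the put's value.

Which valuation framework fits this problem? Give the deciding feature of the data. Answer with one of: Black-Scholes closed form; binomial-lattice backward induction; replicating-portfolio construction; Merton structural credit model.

Key observation: early exercise of the strike-132.22 put must be checked at each of the 7 dates (spot 106.64), which forces a node-by-node comparison of intrinsic and continuation value backward from expiry.

framework: binomial-lattice backward induction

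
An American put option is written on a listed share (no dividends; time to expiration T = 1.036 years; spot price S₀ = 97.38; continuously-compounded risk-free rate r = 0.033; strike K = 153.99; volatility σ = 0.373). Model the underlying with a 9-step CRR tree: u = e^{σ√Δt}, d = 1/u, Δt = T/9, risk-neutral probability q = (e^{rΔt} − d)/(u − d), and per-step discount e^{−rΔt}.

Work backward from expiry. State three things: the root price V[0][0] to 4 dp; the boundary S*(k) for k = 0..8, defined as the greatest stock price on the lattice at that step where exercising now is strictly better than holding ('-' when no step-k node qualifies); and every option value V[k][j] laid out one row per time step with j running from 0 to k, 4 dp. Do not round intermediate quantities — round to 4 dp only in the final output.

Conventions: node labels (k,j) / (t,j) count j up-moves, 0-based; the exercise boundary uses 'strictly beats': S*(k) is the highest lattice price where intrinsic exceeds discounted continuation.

params: Δt=0.11511 u=1.13491 d=0.88113 q=0.48340 e^(-rΔt)=0.99621
t_9 payoffs: 122.8137 113.8345 102.2690 87.3726 68.1857 43.4727 11.6419 0.0000 0.0000 0.0000
t_8: node(8,0) S=35.3822 payoff=118.6078 vs cont=118.0240 → 118.6078 [stop]  node(8,1) S=45.5728 payoff=108.4172 vs cont=107.8333 → 108.4172 [stop]  node(8,2) S=58.6985 payoff=95.2915 vs cont=94.7076 → 95.2915 [stop]  node(8,3) S=75.6046 payoff=78.3854 vs cont=77.8015 → 78.3854 [stop]  node(8,4) S=97.3800 payoff=56.6100 vs cont=56.0262 → 56.6100 [stop]  node(8,5) S=125.4270 payoff=28.5630 vs cont=27.9791 → 28.5630 [stop]  node(8,6) S=161.5520 payoff=0.0000 vs cont=5.9914 → 5.9914 [wait]  node(8,7) S=208.0816 payoff=0.0000 vs cont=0.0000 → 0.0000 [wait]  node(8,8) S=268.0124 payoff=0.0000 vs cont=0.0000 → 0.0000 [wait]  ⇒ S*(8)=125.4270
t_7: node(7,0) S=40.1555 payoff=113.8345 vs cont=113.2506 → 113.8345 [stop]  node(7,1) S=51.7210 payoff=102.2690 vs cont=101.6852 → 102.2690 [stop]  node(7,2) S=66.6174 payoff=87.3726 vs cont=86.7887 → 87.3726 [stop]  node(7,3) S=85.8043 payoff=68.1857 vs cont=67.6018 → 68.1857 [stop]  node(7,4) S=110.5173 payoff=43.4727 vs cont=42.8888 → 43.4727 [stop]  node(7,5) S=142.3481 payoff=11.6419 vs cont=17.5849 → 17.5849 [wait]  node(7,6) S=183.3466 payoff=0.0000 vs cont=3.0834 → 3.0834 [wait]  node(7,7) S=236.1534 payoff=0.0000 vs cont=0.0000 → 0.0000 [wait]  ⇒ S*(7)=110.5173
t_6: node(6,0) S=45.5728 payoff=108.4172 vs cont=107.8333 → 108.4172 [stop]  node(6,1) S=58.6985 payoff=95.2915 vs cont=94.7076 → 95.2915 [stop]  node(6,2) S=75.6046 payoff=78.3854 vs cont=77.8015 → 78.3854 [stop]  node(6,3) S=97.3800 payoff=56.6100 vs cont=56.0262 → 56.6100 [stop]  node(6,4) S=125.4270 payoff=28.5630 vs cont=30.8411 → 30.8411 [wait]  node(6,5) S=161.5520 payoff=0.0000 vs cont=10.5348 → 10.5348 [wait]  node(6,6) S=208.0816 payoff=0.0000 vs cont=1.5868 → 1.5868 [wait]  ⇒ S*(6)=97.3800
t_5: node(5,0) S=51.7210 payoff=102.2690 vs cont=101.6852 → 102.2690 [stop]  node(5,1) S=66.6174 payoff=87.3726 vs cont=86.7887 → 87.3726 [stop]  node(5,2) S=85.8043 payoff=68.1857 vs cont=67.6018 → 68.1857 [stop]  node(5,3) S=110.5173 payoff=43.4727 vs cont=43.9859 → 43.9859 [wait]  node(5,4) S=142.3481 payoff=11.6419 vs cont=20.9453 → 20.9453 [wait]  node(5,5) S=183.3466 payoff=0.0000 vs cont=6.1858 → 6.1858 [wait]  ⇒ S*(5)=85.8043
t_4: node(4,0) S=58.6985 payoff=95.2915 vs cont=94.7076 → 95.2915 [stop]  node(4,1) S=75.6046 payoff=78.3854 vs cont=77.8015 → 78.3854 [stop]  node(4,2) S=97.3800 payoff=56.6100 vs cont=56.2733 → 56.6100 [stop]  node(4,3) S=125.4270 payoff=28.5630 vs cont=32.7235 → 32.7235 [wait]  node(4,4) S=161.5520 payoff=0.0000 vs cont=13.7582 → 13.7582 [wait]  ⇒ S*(4)=97.3800
t_3: node(3,0) S=66.6174 payoff=87.3726 vs cont=86.7887 → 87.3726 [stop]  node(3,1) S=85.8043 payoff=68.1857 vs cont=67.6018 → 68.1857 [stop]  node(3,2) S=110.5173 payoff=43.4727 vs cont=44.8924 → 44.8924 [wait]  node(3,3) S=142.3481 payoff=11.6419 vs cont=23.4663 → 23.4663 [wait]  ⇒ S*(3)=85.8043
t_2: node(2,0) S=75.6046 payoff=78.3854 vs cont=77.8015 → 78.3854 [stop]  node(2,1) S=97.3800 payoff=56.6100 vs cont=56.7098 → 56.7098 [wait]  node(2,2) S=125.4270 payoff=28.5630 vs cont=34.4041 → 34.4041 [wait]  ⇒ S*(2)=75.6046
t_1: node(1,0) S=85.8043 payoff=68.1857 vs cont=67.6499 → 68.1857 [stop]  node(1,1) S=110.5173 payoff=43.4727 vs cont=45.7531 → 45.7531 [wait]  ⇒ S*(1)=85.8043
t_0: node(0,0) S=97.3800 payoff=56.6100 vs cont=57.1243 → 57.1243 [wait]  ⇒ S*(0)=-

price = 57.1243
boundary = - 85.8043 75.6046 85.8043 97.3800 85.8043 97.3800 110.5173 125.4270
tree:
57.1243
68.1857 45.7531
78.3854 56.7098 34.4041
87.3726 68.1857 44.8924 23.4663
95.2915 78.3854 56.6100 32.7235 13.7582
102.2690 87.3726 68.1857 43.9859 20.9453 6.1858
108.4172 95.2915 78.3854 56.6100 30.8411 10.5348 1.5868
113.8345 102.2690 87.3726 68.1857 43.4727 17.5849 3.0834 0.0000
118.6078 108.4172 95.2915 78.3854 56.6100 28.5630 5.9914 0.0000 0.0000
122.8137 113.8345 102.2690 87.3726 68.1857 43.4727 11.6419 0.0000 0.0000 0.0000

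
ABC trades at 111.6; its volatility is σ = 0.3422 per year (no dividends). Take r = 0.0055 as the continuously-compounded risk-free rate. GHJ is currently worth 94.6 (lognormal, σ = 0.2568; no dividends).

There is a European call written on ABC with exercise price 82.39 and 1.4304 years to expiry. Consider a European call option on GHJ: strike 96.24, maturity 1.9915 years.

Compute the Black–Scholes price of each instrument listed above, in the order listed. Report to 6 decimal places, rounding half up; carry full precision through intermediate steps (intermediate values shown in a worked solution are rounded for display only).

price(ABC call K=82.39) = 34.828289
price(GHJ call K=96.24) = 13.351109

[ABC call K=82.39]
σ√T = 0.3422·√1.4304 = 0.409269
d₁ = (ln(S/K) + (r+σ²/2)T) / (σ√T) = (ln(111.6/82.39) + (0.0055+0.3422²/2)·1.4304) / 0.409269 = (0.303457 + 0.091618) / 0.409269 = 0.965318
d₂ = d₁ − σ√T = 0.965318 − 0.409269 = 0.556049
e^{−rT} = 0.992164
N(d₁) = 0.832807,  N(d₂) = 0.710911
price = S·N(d₁) − K·e^{−rT}·N(d₂) = 92.941289 − 58.113000 = 34.828289
[GHJ call K=96.24]
σ√T = 0.2568·√1.9915 = 0.362397
d₁ = (ln(S/K) + (r+σ²/2)T) / (σ√T) = (ln(94.6/96.24) + (0.0055+0.2568²/2)·1.9915) / 0.362397 = (-0.017188 + 0.076619) / 0.362397 = 0.163996
d₂ = d₁ − σ√T = 0.163996 − 0.362397 = -0.198402
e^{−rT} = 0.989107
N(d₁) = 0.565133,  N(d₂) = 0.421365
price = S·N(d₁) − K·e^{−rT}·N(d₂) = 53.461556 − 40.110447 = 13.351109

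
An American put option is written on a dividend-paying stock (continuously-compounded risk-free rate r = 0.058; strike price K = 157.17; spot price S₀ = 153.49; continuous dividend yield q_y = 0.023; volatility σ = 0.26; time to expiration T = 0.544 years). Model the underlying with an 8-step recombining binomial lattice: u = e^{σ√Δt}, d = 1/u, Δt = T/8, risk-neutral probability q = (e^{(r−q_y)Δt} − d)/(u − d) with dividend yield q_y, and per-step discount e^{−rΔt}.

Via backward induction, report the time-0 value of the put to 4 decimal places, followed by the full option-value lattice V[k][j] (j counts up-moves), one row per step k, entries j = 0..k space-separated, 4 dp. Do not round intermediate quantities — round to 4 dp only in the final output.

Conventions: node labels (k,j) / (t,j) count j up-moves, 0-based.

price = 12.4798
tree:
12.4798
17.6396 7.4311
24.1592 11.2754 3.6550
31.9294 16.5988 6.0541 1.2906
40.1393 23.5493 9.7963 2.3688 0.2253
47.8109 31.9294 15.3757 4.3081 0.4529 0.0000
54.9797 40.1393 23.1437 7.7481 0.9105 0.0000 0.0000
61.6785 47.8109 31.9294 13.7416 1.8305 0.0000 0.0000 0.0000
67.9382 54.9797 40.1393 23.1437 3.6800 0.0000 0.0000 0.0000 0.0000

params: Δt=0.06800 u=1.07015 d=0.93445 q=0.50062 e^(-rΔt)=0.99606
t_8 payoffs: 67.9382 54.9797 40.1393 23.1437 3.6800 0.0000 0.0000 0.0000 0.0000
k=7: node(7,0) S=95.4915 payoff=61.6785 vs cont=61.2091 → 61.6785 [stop]  node(7,1) S=109.3591 payoff=47.8109 vs cont=47.3632 → 47.8109 [stop]  node(7,2) S=125.2406 payoff=31.9294 vs cont=31.5065 → 31.9294 [stop]  node(7,3) S=143.4284 payoff=13.7416 vs cont=13.3471 → 13.7416 [stop]  node(7,4) S=164.2575 payoff=0.0000 vs cont=1.8305 → 1.8305 [wait]  node(7,5) S=188.1114 payoff=0.0000 vs cont=0.0000 → 0.0000 [wait]  node(7,6) S=215.4296 payoff=0.0000 vs cont=0.0000 → 0.0000 [wait]  node(7,7) S=246.7149 payoff=0.0000 vs cont=0.0000 → 0.0000 [wait]
k=6: node(6,0) S=102.1903 payoff=54.9797 vs cont=54.5207 → 54.9797 [stop]  node(6,1) S=117.0307 payoff=40.1393 vs cont=39.7035 → 40.1393 [stop]  node(6,2) S=134.0263 payoff=23.1437 vs cont=22.7345 → 23.1437 [stop]  node(6,3) S=153.4900 payoff=3.6800 vs cont=7.7481 → 7.7481 [wait]  node(6,4) S=175.7803 payoff=0.0000 vs cont=0.9105 → 0.9105 [wait]  node(6,5) S=201.3076 payoff=0.0000 vs cont=0.0000 → 0.0000 [wait]  node(6,6) S=230.5421 payoff=0.0000 vs cont=0.0000 → 0.0000 [wait]
k=5: node(5,0) S=109.3591 payoff=47.8109 vs cont=47.3632 → 47.8109 [stop]  node(5,1) S=125.2406 payoff=31.9294 vs cont=31.5065 → 31.9294 [stop]  node(5,2) S=143.4284 payoff=13.7416 vs cont=15.3757 → 15.3757 [wait]  node(5,3) S=164.2575 payoff=0.0000 vs cont=4.3081 → 4.3081 [wait]  node(5,4) S=188.1114 payoff=0.0000 vs cont=0.4529 → 0.4529 [wait]  node(5,5) S=215.4296 payoff=0.0000 vs cont=0.0000 → 0.0000 [wait]
k=4: node(4,0) S=117.0307 payoff=40.1393 vs cont=39.7035 → 40.1393 [stop]  node(4,1) S=134.0263 payoff=23.1437 vs cont=23.5493 → 23.5493 [wait]  node(4,2) S=153.4900 payoff=3.6800 vs cont=9.7963 → 9.7963 [wait]  node(4,3) S=175.7803 payoff=0.0000 vs cont=2.3688 → 2.3688 [wait]  node(4,4) S=201.3076 payoff=0.0000 vs cont=0.2253 → 0.2253 [wait]
k=3: node(3,0) S=125.2406 payoff=31.9294 vs cont=31.7088 → 31.9294 [stop]  node(3,1) S=143.4284 payoff=13.7416 vs cont=16.5988 → 16.5988 [wait]  node(3,2) S=164.2575 payoff=0.0000 vs cont=6.0541 → 6.0541 [wait]  node(3,3) S=188.1114 payoff=0.0000 vs cont=1.2906 → 1.2906 [wait]
k=2: node(2,0) S=134.0263 payoff=23.1437 vs cont=24.1592 → 24.1592 [wait]  node(2,1) S=153.4900 payoff=3.6800 vs cont=11.2754 → 11.2754 [wait]  node(2,2) S=175.7803 payoff=0.0000 vs cont=3.6550 → 3.6550 [wait]
k=1: node(1,0) S=143.4284 payoff=13.7416 vs cont=17.6396 → 17.6396 [wait]  node(1,1) S=164.2575 payoff=0.0000 vs cont=7.4311 → 7.4311 [wait]
k=0: node(0,0) S=153.4900 payoff=3.6800 vs cont=12.4798 → 12.4798 [wait]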